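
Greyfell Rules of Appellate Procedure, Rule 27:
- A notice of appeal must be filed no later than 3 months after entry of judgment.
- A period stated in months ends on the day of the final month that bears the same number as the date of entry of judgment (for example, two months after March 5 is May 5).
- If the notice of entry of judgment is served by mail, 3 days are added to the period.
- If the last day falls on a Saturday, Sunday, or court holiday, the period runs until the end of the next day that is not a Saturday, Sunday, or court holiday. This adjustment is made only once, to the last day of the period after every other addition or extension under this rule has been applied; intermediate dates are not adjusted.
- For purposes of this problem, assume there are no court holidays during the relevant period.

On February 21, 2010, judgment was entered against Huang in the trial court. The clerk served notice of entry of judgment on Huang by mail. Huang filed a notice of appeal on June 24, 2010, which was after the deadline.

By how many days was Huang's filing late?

31 days

3 months after February 21, 2010 is May 21, 2010.
Service was by mail, adding 3 days: May 21, 2010 + 3 days = May 24, 2010.
May 24, 2010 is a Monday and not a court holiday, so no extension applies.
The deadline is May 24, 2010; from May 24, 2010 to June 24, 2010 is 31 days.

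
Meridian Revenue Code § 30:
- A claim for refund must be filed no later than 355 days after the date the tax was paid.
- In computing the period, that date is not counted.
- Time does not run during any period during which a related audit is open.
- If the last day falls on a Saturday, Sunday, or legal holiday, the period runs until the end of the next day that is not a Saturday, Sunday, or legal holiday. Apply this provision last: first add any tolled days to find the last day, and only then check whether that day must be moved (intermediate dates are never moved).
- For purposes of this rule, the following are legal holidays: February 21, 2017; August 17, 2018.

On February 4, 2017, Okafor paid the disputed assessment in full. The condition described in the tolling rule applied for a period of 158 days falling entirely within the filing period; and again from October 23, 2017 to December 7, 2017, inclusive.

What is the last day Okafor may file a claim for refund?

August 20, 2018

355 days after February 4, 2017 is January 25, 2018.
Tolling adds 158 days: January 25, 2018 + 158 days = July 2, 2018.
From October 23, 2017 through December 7, 2017 inclusive is 46 days; tolling adds 46 days: July 2, 2018 + 46 days = August 17, 2018.
August 17, 2018 is a listed holiday; August 18, 2018 is Saturday; August 19, 2018 is Sunday. The next qualifying day is August 20, 2018.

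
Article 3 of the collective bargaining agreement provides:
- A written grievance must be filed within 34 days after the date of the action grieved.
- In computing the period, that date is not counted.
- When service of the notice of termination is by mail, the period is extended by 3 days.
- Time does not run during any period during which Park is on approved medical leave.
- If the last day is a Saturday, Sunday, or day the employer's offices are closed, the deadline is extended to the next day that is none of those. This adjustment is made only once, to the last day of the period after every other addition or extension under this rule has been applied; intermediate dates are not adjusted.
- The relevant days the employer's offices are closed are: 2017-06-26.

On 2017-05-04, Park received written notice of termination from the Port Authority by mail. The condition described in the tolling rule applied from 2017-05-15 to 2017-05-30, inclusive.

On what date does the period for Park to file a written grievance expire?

June 27, 2017

34 days after 2017-05-04 is June 7, 2017.
Service was by mail, adding 3 days: June 7, 2017 + 3 days = June 10, 2017.
From May 15, 2017 through May 30, 2017 inclusive is 16 days; tolling adds 16 days: June 10, 2017 + 16 days = June 26, 2017.
June 26, 2017 is a listed holiday. The next qualifying day is June 27, 2017.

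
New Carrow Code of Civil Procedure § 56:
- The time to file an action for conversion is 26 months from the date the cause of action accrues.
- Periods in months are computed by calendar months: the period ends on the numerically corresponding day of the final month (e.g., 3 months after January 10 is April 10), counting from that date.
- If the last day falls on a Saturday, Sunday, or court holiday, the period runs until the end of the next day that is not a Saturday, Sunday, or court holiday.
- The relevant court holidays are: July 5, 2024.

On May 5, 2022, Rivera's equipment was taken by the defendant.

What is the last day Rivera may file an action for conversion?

July 8, 2024

26 months after May 5, 2022 is July 5, 2024.
July 5, 2024 is a listed holiday; July 6, 2024 is Saturday; July 7, 2024 is Sunday. The next qualifying day is July 8, 2024.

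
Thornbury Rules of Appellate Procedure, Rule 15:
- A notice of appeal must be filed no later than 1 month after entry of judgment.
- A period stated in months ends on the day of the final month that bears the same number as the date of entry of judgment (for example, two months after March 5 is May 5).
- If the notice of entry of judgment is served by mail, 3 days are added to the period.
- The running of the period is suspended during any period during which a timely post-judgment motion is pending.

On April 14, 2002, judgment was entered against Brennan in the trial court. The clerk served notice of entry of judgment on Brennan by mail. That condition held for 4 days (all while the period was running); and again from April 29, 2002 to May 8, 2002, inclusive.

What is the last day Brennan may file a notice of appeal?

May 31, 2002

1 month after April 14, 2002 is May 14, 2002.
Service was by mail, adding 3 days: May 14, 2002 + 3 days = May 17, 2002.
Tolling adds 4 days: May 17, 2002 + 4 days = May 21, 2002.
From April 29, 2002 through May 8, 2002 inclusive is 10 days; tolling adds 10 days: May 21, 2002 + 10 days = May 31, 2002.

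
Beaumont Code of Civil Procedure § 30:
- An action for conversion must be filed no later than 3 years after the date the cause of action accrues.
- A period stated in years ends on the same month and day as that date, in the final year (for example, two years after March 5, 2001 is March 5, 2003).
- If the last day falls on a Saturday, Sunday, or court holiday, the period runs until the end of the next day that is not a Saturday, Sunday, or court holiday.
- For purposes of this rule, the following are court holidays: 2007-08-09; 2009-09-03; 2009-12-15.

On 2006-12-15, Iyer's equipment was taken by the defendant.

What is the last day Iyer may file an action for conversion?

December 16, 2009

3 years after 2006-12-15 is December 15, 2009.
December 15, 2009 is a listed holiday. The next qualifying day is December 16, 2009.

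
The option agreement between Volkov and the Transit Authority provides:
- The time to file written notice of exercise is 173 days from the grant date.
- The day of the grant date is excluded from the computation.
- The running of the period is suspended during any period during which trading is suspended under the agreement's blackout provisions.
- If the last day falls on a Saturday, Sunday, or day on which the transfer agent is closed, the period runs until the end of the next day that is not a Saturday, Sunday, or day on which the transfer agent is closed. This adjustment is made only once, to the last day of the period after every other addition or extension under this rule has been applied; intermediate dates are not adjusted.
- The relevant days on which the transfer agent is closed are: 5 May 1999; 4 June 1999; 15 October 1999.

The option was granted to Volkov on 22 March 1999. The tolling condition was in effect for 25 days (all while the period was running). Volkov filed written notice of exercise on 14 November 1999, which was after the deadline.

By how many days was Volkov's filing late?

39 days

173 days after 22 March 1999 is September 11, 1999.
Tolling adds 25 days: September 11, 1999 + 25 days = October 6, 1999.
October 6, 1999 is a Wednesday and not a day on which the transfer agent is closed, so no extension applies.
The deadline is October 6, 1999; from October 6, 1999 to November 14, 1999 is 39 days.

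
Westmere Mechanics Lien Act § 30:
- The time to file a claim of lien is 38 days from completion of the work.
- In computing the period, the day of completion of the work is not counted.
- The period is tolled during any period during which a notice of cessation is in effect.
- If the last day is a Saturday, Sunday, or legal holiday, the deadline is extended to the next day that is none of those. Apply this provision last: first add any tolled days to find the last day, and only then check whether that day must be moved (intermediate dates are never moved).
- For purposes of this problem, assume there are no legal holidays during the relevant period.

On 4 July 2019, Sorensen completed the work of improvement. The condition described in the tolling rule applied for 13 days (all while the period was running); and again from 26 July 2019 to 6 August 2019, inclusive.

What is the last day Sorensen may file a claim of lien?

38 days after 4 July 2019 is August 11, 2019.
Tolling adds 13 days: August 11, 2019 + 13 days = August 24, 2019.
From July 26, 2019 through August 6, 2019 inclusive is 12 days; tolling adds 12 days: August 24, 2019 + 12 days = September 5, 2019.
September 5, 2019 is a Thursday and not a legal holiday, so no extension applies.

September 5, 2019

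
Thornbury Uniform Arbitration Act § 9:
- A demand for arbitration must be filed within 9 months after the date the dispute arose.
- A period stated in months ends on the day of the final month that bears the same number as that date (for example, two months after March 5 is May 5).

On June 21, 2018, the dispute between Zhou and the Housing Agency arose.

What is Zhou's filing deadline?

March 21, 2019

9 months after June 21, 2018 is March 21, 2019.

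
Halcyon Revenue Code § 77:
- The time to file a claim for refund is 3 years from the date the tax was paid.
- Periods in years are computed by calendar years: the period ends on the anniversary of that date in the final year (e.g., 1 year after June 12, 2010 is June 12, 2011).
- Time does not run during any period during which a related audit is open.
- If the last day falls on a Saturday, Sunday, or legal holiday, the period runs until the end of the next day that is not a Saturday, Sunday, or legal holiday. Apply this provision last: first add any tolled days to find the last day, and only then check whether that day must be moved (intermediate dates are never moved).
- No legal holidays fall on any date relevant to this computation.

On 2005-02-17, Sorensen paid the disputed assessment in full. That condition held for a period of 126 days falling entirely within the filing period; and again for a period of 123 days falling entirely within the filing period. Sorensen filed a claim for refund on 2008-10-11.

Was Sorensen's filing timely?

3 years after 2005-02-17 is February 17, 2008.
Tolling adds 126 days: February 17, 2008 + 126 days = June 22, 2008.
Tolling adds 123 days: June 22, 2008 + 123 days = October 23, 2008.
October 23, 2008 is a Thursday and not a legal holiday, so no extension applies.
The deadline is October 23, 2008; the filing on October 11, 2008 is on or before that date.

Yes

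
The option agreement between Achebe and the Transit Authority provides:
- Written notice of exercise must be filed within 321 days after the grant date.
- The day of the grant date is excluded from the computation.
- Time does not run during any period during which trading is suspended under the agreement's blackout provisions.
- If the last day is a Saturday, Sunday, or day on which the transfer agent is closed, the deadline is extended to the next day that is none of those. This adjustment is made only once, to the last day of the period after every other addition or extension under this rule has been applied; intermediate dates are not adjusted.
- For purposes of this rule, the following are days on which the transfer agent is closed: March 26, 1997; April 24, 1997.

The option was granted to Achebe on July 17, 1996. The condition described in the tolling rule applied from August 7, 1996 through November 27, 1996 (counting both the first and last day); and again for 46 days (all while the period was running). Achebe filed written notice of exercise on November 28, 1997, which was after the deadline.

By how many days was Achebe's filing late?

321 days after July 17, 1996 is June 3, 1997.
From August 7, 1996 through November 27, 1996 inclusive is 113 days; tolling adds 113 days: June 3, 1997 + 113 days = September 24, 1997.
Tolling adds 46 days: September 24, 1997 + 46 days = November 9, 1997.
November 9, 1997 is Sunday. The next qualifying day is November 10, 1997.
The deadline is November 10, 1997; from November 10, 1997 to November 28, 1997 is 18 days.

18 days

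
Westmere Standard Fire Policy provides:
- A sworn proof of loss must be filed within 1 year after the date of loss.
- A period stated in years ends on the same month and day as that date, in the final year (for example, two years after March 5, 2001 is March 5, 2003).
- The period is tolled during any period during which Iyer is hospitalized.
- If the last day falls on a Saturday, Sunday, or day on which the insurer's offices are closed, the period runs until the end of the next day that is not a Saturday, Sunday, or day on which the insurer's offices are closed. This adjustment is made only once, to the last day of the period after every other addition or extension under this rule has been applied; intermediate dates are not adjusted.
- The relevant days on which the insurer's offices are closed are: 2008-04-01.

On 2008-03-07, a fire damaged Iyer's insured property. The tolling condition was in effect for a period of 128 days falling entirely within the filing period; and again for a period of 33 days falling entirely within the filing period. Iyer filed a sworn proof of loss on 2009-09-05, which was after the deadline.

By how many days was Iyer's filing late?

1 year after 2008-03-07 is March 7, 2009.
Tolling adds 128 days: March 7, 2009 + 128 days = July 13, 2009.
Tolling adds 33 days: July 13, 2009 + 33 days = August 15, 2009.
August 15, 2009 is Saturday; August 16, 2009 is Sunday. The next qualifying day is August 17, 2009.
The deadline is August 17, 2009; from August 17, 2009 to September 5, 2009 is 19 days.

19 days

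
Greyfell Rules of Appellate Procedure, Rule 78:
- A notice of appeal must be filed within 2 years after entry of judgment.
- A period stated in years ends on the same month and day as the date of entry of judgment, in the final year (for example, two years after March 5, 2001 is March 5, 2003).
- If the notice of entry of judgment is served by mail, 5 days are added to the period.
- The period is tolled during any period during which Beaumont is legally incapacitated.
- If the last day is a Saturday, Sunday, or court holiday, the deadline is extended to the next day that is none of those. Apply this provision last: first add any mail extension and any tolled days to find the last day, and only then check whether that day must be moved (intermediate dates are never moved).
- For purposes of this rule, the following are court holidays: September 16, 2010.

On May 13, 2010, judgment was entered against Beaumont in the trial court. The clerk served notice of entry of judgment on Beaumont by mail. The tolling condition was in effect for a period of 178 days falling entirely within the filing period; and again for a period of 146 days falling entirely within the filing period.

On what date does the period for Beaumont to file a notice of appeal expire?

2 years after May 13, 2010 is May 13, 2012.
Service was by mail, adding 5 days: May 13, 2012 + 5 days = May 18, 2012.
Tolling adds 178 days: May 18, 2012 + 178 days = November 12, 2012.
Tolling adds 146 days: November 12, 2012 + 146 days = April 7, 2013.
April 7, 2013 is Sunday. The next qualifying day is April 8, 2013.

April 8, 2013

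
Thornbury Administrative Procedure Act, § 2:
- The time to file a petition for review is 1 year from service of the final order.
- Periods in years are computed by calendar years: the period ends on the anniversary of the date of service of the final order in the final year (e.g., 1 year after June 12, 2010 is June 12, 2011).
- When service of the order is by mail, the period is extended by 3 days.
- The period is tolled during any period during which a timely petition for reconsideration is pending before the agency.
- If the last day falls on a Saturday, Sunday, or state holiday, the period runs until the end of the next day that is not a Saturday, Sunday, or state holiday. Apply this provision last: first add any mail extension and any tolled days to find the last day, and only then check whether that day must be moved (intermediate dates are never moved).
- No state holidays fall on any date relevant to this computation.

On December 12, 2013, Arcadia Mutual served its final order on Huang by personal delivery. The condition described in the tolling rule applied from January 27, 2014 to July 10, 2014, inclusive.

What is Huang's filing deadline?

1 year after December 12, 2013 is December 12, 2014.
Service was not by mail, so no mail extension applies.
From January 27, 2014 through July 10, 2014 inclusive is 165 days; tolling adds 165 days: December 12, 2014 + 165 days = May 26, 2015.
May 26, 2015 is a Tuesday and not a state holiday, so no extension applies.

May 26, 2015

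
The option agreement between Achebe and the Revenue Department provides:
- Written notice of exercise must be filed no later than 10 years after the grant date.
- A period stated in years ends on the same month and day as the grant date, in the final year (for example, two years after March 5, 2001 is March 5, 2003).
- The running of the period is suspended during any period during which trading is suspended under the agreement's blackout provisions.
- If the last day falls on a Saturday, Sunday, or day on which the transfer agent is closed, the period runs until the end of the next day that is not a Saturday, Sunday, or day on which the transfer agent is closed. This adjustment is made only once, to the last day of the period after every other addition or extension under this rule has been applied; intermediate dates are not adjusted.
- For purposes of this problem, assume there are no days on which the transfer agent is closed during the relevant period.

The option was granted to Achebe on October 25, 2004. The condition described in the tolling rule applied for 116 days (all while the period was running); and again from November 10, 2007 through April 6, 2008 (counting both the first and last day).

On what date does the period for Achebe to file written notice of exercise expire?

July 17, 2015

10 years after October 25, 2004 is October 25, 2014.
Tolling adds 116 days: October 25, 2014 + 116 days = February 18, 2015.
From November 10, 2007 through April 6, 2008 inclusive is 149 days; tolling adds 149 days: February 18, 2015 + 149 days = July 17, 2015.
July 17, 2015 is a Friday and not a day on which the transfer agent is closed, so no extension applies.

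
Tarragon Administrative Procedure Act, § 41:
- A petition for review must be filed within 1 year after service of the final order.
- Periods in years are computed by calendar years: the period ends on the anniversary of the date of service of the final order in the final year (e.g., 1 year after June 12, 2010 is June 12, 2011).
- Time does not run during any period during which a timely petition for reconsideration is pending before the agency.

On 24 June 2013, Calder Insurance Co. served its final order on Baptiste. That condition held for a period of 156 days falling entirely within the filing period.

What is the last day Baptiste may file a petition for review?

November 27, 2014

1 year after 24 June 2013 is June 24, 2014.
Tolling adds 156 days: June 24, 2014 + 156 days = November 27, 2014.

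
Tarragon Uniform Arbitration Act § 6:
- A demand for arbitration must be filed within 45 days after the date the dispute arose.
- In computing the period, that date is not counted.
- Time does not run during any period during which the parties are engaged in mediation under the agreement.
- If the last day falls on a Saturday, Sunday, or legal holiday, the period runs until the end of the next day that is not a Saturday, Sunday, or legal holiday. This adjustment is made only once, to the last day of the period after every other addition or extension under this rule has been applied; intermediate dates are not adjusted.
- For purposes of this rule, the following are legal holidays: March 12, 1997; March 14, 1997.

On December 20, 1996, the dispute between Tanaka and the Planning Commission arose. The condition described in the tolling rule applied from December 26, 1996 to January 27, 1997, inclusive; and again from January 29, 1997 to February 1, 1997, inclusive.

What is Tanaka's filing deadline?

45 days after December 20, 1996 is February 3, 1997.
From December 26, 1996 through January 27, 1997 inclusive is 33 days; tolling adds 33 days: February 3, 1997 + 33 days = March 8, 1997.
From January 29, 1997 through February 1, 1997 inclusive is 4 days; tolling adds 4 days: March 8, 1997 + 4 days = March 12, 1997.
March 12, 1997 is a listed holiday. The next qualifying day is March 13, 1997.

March 13, 1997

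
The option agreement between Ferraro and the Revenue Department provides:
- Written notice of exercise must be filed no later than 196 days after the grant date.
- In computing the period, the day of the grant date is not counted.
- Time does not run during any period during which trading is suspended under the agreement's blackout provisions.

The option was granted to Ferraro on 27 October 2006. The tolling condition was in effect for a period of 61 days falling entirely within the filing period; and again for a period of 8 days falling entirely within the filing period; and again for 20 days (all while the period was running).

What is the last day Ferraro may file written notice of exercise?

196 days after 27 October 2006 is May 11, 2007.
Tolling adds 61 days: May 11, 2007 + 61 days = July 11, 2007.
Tolling adds 8 days: July 11, 2007 + 8 days = July 19, 2007.
Tolling adds 20 days: July 19, 2007 + 20 days = August 8, 2007.

August 8, 2007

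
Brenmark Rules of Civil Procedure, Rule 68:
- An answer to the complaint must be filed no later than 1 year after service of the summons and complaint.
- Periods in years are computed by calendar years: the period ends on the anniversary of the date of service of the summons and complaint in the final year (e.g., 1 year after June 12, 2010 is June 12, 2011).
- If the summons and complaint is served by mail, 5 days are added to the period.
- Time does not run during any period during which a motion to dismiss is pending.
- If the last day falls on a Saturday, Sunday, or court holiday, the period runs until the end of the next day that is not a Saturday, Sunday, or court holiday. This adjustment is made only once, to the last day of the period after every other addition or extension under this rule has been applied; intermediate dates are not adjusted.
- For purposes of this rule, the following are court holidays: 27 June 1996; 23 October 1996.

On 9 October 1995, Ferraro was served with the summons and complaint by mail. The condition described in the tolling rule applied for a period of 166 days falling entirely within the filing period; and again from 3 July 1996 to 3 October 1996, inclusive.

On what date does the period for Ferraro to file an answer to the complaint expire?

June 30, 1997

1 year after 9 October 1995 is October 9, 1996.
Service was by mail, adding 5 days: October 9, 1996 + 5 days = October 14, 1996.
Tolling adds 166 days: October 14, 1996 + 166 days = March 29, 1997.
From July 3, 1996 through October 3, 1996 inclusive is 93 days; tolling adds 93 days: March 29, 1997 + 93 days = June 30, 1997.
June 30, 1997 is a Monday and not a court holiday, so no extension applies.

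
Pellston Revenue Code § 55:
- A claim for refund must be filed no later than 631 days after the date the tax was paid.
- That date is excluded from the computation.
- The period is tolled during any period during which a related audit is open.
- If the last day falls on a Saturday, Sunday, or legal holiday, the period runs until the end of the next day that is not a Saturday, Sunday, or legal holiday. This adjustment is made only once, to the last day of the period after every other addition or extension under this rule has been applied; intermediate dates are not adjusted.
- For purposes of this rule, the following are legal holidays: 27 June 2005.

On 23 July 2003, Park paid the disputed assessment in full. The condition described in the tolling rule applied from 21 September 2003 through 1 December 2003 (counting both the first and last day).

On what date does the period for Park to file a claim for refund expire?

June 28, 2005

631 days after 23 July 2003 is April 14, 2005.
From September 21, 2003 through December 1, 2003 inclusive is 72 days; tolling adds 72 days: April 14, 2005 + 72 days = June 25, 2005.
June 25, 2005 is Saturday; June 26, 2005 is Sunday; June 27, 2005 is a listed holiday. The next qualifying day is June 28, 2005.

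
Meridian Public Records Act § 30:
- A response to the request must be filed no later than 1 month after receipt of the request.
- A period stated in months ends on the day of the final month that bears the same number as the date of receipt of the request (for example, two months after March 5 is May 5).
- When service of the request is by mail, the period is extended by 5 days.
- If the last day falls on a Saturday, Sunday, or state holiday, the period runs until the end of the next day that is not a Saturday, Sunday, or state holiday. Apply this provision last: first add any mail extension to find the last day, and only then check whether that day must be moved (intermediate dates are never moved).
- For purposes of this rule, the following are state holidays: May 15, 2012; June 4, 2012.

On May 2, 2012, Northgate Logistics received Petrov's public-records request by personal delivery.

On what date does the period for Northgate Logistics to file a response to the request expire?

June 5, 2012

1 month after May 2, 2012 is June 2, 2012.
Service was not by mail, so no mail extension applies.
June 2, 2012 is Saturday; June 3, 2012 is Sunday; June 4, 2012 is a listed holiday. The next qualifying day is June 5, 2012.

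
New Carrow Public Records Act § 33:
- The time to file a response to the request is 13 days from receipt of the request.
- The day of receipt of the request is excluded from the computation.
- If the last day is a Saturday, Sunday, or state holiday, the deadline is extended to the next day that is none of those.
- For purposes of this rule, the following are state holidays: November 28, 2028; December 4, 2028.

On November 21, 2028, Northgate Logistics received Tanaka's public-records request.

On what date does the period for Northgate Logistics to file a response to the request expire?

December 5, 2028

13 days after November 21, 2028 is December 4, 2028.
December 4, 2028 is a listed holiday. The next qualifying day is December 5, 2028.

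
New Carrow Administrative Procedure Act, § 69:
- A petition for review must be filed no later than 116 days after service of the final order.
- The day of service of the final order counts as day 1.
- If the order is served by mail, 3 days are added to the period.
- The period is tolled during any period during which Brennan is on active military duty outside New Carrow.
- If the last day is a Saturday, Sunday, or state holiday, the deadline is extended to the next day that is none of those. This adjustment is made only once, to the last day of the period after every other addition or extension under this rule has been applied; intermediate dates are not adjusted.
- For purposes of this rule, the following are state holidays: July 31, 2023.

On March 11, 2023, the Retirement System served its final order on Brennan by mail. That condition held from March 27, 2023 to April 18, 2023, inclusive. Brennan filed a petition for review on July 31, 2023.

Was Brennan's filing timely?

Counting March 11, 2023 as day 1, day 116 is July 4, 2023.
Service was by mail, adding 3 days: July 4, 2023 + 3 days = July 7, 2023.
From March 27, 2023 through April 18, 2023 inclusive is 23 days; tolling adds 23 days: July 7, 2023 + 23 days = July 30, 2023.
July 30, 2023 is Sunday; July 31, 2023 is a listed holiday. The next qualifying day is August 1, 2023.
The deadline is August 1, 2023; the filing on July 31, 2023 is on or before that date.

Yes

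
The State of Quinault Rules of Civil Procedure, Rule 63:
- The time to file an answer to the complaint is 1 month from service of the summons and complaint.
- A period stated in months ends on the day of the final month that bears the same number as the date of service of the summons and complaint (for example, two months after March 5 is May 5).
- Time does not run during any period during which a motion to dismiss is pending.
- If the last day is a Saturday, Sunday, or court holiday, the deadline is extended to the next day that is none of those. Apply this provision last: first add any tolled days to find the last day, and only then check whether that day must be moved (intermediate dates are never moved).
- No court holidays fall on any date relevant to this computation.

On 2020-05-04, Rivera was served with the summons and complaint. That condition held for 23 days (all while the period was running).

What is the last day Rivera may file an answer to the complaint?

1 month after 2020-05-04 is June 4, 2020.
Tolling adds 23 days: June 4, 2020 + 23 days = June 27, 2020.
June 27, 2020 is Saturday; June 28, 2020 is Sunday. The next qualifying day is June 29, 2020.

June 29, 2020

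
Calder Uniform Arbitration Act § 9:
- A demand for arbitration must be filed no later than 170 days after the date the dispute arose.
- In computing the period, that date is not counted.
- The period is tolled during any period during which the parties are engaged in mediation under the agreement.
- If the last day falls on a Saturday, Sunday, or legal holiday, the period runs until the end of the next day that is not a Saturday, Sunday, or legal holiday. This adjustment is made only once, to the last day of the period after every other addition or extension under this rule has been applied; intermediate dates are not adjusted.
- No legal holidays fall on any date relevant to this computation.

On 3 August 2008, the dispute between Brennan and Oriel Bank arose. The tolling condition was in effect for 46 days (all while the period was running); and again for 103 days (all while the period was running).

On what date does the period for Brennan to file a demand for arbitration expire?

170 days after 3 August 2008 is January 20, 2009.
Tolling adds 46 days: January 20, 2009 + 46 days = March 7, 2009.
Tolling adds 103 days: March 7, 2009 + 103 days = June 18, 2009.
June 18, 2009 is a Thursday and not a legal holiday, so no extension applies.

June 18, 2009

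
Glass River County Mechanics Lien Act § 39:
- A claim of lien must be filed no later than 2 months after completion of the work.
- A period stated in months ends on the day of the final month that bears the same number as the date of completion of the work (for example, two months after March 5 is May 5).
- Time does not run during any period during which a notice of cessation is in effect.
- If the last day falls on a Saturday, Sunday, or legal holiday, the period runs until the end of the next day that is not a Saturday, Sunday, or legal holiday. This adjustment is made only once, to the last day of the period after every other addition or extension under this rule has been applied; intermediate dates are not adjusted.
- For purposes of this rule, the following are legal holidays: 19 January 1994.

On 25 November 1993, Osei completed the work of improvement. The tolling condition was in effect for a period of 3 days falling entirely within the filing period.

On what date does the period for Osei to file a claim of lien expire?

2 months after 25 November 1993 is January 25, 1994.
Tolling adds 3 days: January 25, 1994 + 3 days = January 28, 1994.
January 28, 1994 is a Friday and not a legal holiday, so no extension applies.

January 28, 1994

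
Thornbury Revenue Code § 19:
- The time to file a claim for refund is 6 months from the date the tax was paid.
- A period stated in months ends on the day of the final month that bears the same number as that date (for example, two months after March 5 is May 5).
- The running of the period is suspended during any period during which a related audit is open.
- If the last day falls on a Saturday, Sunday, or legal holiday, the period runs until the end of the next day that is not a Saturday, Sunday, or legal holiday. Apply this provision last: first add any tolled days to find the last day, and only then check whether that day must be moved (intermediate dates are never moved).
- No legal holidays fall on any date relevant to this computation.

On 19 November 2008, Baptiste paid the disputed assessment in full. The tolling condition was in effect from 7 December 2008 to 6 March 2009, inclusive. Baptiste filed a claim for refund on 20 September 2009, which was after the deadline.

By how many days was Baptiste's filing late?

6 months after 19 November 2008 is May 19, 2009.
From December 7, 2008 through March 6, 2009 inclusive is 90 days; tolling adds 90 days: May 19, 2009 + 90 days = August 17, 2009.
August 17, 2009 is a Monday and not a legal holiday, so no extension applies.
The deadline is August 17, 2009; from August 17, 2009 to September 20, 2009 is 34 days.

34 days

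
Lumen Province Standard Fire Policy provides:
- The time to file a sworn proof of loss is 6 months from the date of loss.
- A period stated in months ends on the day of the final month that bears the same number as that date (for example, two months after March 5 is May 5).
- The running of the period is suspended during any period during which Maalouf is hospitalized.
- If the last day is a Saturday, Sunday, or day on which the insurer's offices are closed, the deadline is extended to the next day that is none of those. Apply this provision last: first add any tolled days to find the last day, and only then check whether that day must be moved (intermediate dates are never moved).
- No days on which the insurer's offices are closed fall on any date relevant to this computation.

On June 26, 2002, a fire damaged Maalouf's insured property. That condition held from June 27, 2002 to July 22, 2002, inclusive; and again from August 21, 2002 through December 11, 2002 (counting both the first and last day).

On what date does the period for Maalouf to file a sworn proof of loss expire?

May 14, 2003

6 months after June 26, 2002 is December 26, 2002.
From June 27, 2002 through July 22, 2002 inclusive is 26 days; tolling adds 26 days: December 26, 2002 + 26 days = January 21, 2003.
From August 21, 2002 through December 11, 2002 inclusive is 113 days; tolling adds 113 days: January 21, 2003 + 113 days = May 14, 2003.
May 14, 2003 is a Wednesday and not a day on which the insurer's offices are closed, so no extension applies.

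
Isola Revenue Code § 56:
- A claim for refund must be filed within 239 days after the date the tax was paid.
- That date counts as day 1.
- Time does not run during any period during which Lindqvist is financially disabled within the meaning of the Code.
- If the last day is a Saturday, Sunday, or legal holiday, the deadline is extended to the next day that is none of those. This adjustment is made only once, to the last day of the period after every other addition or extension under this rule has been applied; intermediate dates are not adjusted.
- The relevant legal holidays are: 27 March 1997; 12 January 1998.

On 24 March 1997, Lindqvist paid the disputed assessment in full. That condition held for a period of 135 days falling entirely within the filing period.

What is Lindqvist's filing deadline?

April 1, 1998

Counting 24 March 1997 as day 1, day 239 is November 17, 1997.
Tolling adds 135 days: November 17, 1997 + 135 days = April 1, 1998.
April 1, 1998 is a Wednesday and not a legal holiday, so no extension applies.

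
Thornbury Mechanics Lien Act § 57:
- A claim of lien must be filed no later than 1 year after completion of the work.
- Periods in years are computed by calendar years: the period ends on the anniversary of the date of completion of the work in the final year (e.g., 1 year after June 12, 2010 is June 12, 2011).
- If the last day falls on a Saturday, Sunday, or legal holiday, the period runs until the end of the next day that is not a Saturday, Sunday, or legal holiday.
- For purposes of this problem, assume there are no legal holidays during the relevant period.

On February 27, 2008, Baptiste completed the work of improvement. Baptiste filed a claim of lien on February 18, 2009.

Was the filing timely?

1 year after February 27, 2008 is February 27, 2009.
February 27, 2009 is a Friday and not a legal holiday, so no extension applies.
The deadline is February 27, 2009; the filing on February 18, 2009 is on or before that date.

Yes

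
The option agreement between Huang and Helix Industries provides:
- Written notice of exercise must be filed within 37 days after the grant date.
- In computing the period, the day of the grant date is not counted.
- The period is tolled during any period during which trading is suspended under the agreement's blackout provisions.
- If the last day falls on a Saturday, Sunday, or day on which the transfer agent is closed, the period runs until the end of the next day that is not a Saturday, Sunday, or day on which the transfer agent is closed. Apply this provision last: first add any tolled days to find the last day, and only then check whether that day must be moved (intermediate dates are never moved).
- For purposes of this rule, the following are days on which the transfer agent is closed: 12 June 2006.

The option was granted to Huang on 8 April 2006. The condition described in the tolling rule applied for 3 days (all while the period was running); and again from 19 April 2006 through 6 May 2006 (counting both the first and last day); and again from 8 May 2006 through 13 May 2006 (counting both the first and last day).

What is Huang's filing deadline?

37 days after 8 April 2006 is May 15, 2006.
Tolling adds 3 days: May 15, 2006 + 3 days = May 18, 2006.
From April 19, 2006 through May 6, 2006 inclusive is 18 days; tolling adds 18 days: May 18, 2006 + 18 days = June 5, 2006.
From May 8, 2006 through May 13, 2006 inclusive is 6 days; tolling adds 6 days: June 5, 2006 + 6 days = June 11, 2006.
June 11, 2006 is Sunday; June 12, 2006 is a listed holiday. The next qualifying day is June 13, 2006.

June 13, 2006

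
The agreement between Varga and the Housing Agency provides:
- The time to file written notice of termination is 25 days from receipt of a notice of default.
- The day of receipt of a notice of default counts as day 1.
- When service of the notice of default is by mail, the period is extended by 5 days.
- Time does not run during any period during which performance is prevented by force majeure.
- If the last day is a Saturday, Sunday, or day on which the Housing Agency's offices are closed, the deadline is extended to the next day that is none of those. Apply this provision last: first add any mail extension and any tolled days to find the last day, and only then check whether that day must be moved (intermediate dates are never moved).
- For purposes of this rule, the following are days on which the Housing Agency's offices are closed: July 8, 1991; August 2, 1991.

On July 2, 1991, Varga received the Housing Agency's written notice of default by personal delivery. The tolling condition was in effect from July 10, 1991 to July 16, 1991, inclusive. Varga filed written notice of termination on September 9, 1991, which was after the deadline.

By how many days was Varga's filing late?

35 days

Counting July 2, 1991 as day 1, day 25 is July 26, 1991.
Service was not by mail, so no mail extension applies.
From July 10, 1991 through July 16, 1991 inclusive is 7 days; tolling adds 7 days: July 26, 1991 + 7 days = August 2, 1991.
August 2, 1991 is a listed holiday; August 3, 1991 is Saturday; August 4, 1991 is Sunday. The next qualifying day is August 5, 1991.
The deadline is August 5, 1991; from August 5, 1991 to September 9, 1991 is 35 days.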